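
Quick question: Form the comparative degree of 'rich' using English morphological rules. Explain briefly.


Apply comparative formation (add -er): 'rich' -> 'richer'.

richer


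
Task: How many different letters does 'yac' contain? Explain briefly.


Unique letters in 'yac': {a, c, y} = 3 distinct letters.

3


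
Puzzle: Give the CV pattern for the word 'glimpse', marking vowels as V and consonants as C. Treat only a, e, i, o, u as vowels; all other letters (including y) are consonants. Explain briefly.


Letter mapping: g = C, l = C, i = V, m = C, p = C, s = C, e = V.

CCVCCCV


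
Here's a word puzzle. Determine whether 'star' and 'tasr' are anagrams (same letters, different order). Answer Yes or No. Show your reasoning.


Sorted letters of 'star': 'arst'
Sorted letters of 'tasr': 'arst'
They match.

Yes


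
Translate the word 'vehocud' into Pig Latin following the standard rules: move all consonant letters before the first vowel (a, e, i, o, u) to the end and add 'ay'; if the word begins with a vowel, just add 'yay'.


'vehocud': move consonant cluster 'v' to end and add 'ay': 'ehocudvay'.

ehocudvay


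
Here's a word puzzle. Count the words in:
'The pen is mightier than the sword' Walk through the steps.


Split into words: The | pen | is | mightier | than | the | sword = 7 words.

7


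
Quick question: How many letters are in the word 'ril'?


Spell out 'ril' and number each letter: r(1), i(2), l(3). Total: 3 letters.

3


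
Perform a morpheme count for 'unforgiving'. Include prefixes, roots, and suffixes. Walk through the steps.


Decomposition: un- (prefix) + forgive (root) + -ing (suffix) = 3 morpheme(s)

3 morphemes


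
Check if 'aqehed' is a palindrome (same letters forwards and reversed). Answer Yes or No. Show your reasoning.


Forward: 'aqehed'
Reversed: 'deheqa'
They differ.

No


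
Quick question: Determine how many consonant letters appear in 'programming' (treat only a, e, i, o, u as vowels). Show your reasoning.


Consonants in 'programming': p, r, g, r, m, m, n, g = 8 consonants.

8


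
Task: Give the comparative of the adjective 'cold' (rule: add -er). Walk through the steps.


Apply comparative formation (add -er): 'cold' -> 'colder'.

colder


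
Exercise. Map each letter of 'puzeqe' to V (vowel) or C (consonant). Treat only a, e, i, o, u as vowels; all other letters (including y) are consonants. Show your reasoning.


Letter mapping: p = C, u = V, z = C, e = V, q = C, e = V.

CVCVCV


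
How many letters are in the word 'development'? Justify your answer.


Spell out 'development' and number each letter: d(1), e(2), v(3), e(4), l(5), o(6), p(7), m(8), e(9), n(10), t(11). Total: 11 letters.

11


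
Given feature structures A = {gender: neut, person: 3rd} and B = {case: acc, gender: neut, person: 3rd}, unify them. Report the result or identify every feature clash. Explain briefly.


Compare features:
case: A=_ vs B=acc -> unified: acc
gender: A=neut vs B=neut -> unified: neut
person: A=3rd vs B=3rd -> unified: 3rd
No clashes found.

Unified: {case: acc, gender: neut, person: 3rd}


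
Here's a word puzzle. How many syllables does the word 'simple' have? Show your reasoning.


Break 'simple' into syllables: sim-ple -> sim | ple = 2 syllables

2 syllables


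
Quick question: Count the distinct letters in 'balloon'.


Unique letters in 'balloon': {a, b, l, n, o} = 5 distinct letters.

5


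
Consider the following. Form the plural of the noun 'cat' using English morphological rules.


Apply rule: Add -s. 'cat' becomes 'cats'.

cats


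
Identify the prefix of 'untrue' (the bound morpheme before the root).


The word 'untrue' = 'un' (prefix) + 'true' (root). The prefix is 'un'.

un


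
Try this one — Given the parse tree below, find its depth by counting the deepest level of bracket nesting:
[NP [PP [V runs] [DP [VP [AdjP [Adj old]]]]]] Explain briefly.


Count bracket nesting levels:
'[' at pos 0: depth = 1
'[' at pos 4: depth = 2
'[' at pos 8: depth = 3
'[' at pos 17: depth = 3
'[' at pos 21: depth = 4
'[' at pos 25: depth = 5
'[' at pos 31: depth = 6
Maximum depth reached: 6

6


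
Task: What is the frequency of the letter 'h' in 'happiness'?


Letter 'h' in 'happiness': found at position(s) 1 = 1 occurrence(s).

1


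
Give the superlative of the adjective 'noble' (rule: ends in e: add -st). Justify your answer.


Apply superlative formation (ends in e: add -st): 'noble' -> 'noblest'.

noblest


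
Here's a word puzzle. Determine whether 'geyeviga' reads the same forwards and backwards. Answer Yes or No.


Forward: 'geyeviga'
Reversed: 'agiveyeg'
They differ.

No


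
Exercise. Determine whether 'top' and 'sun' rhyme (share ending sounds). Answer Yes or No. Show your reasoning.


Rime (stressed vowel + following sounds) of 'top': -op = /ɒp/
Rime of 'sun': -un = /ʌn/
/ɒp/ and /ʌn/ are different ending sounds, so the words do not rhyme.

No


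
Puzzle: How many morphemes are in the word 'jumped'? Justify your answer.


Decomposition: jump (root) + -ed (suffix) = 2 morpheme(s)

2 morphemes


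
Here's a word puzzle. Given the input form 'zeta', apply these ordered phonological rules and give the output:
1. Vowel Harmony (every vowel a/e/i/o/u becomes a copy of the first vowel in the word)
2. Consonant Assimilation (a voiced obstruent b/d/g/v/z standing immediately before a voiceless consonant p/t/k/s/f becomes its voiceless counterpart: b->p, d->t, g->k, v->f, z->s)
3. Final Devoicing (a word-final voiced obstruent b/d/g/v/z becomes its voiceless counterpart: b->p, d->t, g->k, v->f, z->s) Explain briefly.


Starting form: 'zeta'
Rule 1: Vowel Harmony: all vowels become 'e' (matching first vowel). 'zeta' -> 'zete'
Rule 2: Consonant Assimilation: no voiced obstruent (b/d/g/v/z) stands immediately before a voiceless consonant (p/t/k/s/f). No change.
Rule 3: Final Devoicing: the word ends in the vowel 'e', not a consonant. No change.
Final form: 'zete'

zete


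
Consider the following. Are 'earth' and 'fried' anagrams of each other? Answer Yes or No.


Sorted letters of 'earth': 'aehrt'
Sorted letters of 'fried': 'defir'
They do not match.

No


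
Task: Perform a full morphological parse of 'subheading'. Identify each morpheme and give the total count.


Step 1: Identify prefix: 'sub' (meaning: below)
Step 2: Identify root: 'head'
Step 3: Identify suffix(es): 'ing'
Decomposition: sub- (prefix: below) + head (root) + -ing (suffix: ongoing/result)
Total morphemes: 3

3 morphemes (sub- (prefix: below) + head (root) + -ing (suffix: ongoing/result))


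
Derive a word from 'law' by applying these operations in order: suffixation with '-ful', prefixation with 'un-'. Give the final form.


Step 1: Add suffix '-ful' to 'law' = 'lawful'
Step 2: Add prefix 'un-' to 'lawful' = 'unlawful'

unlawful


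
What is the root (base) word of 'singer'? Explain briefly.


Remove suffix '-er' from 'singer' to get root 'sing'.

sing


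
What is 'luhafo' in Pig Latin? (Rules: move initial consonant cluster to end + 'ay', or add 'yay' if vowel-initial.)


'luhafo': move consonant cluster 'l' to end and add 'ay': 'uhafolay'.

uhafolay


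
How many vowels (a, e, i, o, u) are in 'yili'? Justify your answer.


Vowels in 'yili': i, i = 2 vowels.

2


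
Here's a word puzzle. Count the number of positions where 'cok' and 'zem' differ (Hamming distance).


Alignment:
Position 1: 'c' vs 'z' = DIFFER
Position 2: 'o' vs 'e' = DIFFER
Position 3: 'k' vs 'm' = DIFFER
Total differences: 3

3


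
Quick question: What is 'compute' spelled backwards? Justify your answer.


Reverse 'compute' character by character: 'etupmoc'.

etupmoc


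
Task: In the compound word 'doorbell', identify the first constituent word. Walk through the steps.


Split 'doorbell' into 'door' + 'bell'. The first part is 'door'.

door


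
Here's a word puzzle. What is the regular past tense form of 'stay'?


Apply rule: Add -ed. 'stay' becomes 'stayed'.

stayed


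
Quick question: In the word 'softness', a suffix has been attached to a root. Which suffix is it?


The word 'softness' = 'soft' (root) + '-ness' (suffix). The suffix is '-ness'.

ness


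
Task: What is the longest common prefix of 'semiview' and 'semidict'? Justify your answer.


Compare from the start: 4 characters match: 'semi'. Mismatch at position 5: 'v' vs 'd'.

semi


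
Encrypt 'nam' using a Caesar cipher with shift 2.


Shift each letter by 2: n -> p, a -> c, m -> o. Result: 'pco'.

pco


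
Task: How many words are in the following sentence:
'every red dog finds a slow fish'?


Split into words: every | red | dog | finds | a | slow | fish = 7 words.

7


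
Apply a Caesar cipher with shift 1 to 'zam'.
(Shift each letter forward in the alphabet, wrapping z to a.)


Shift each letter by 1: z -> a, a -> b, m -> n. Result: 'abn'.

abn


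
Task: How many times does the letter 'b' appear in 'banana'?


Letter 'b' in 'banana': found at position(s) 1 = 1 occurrence(s).

1


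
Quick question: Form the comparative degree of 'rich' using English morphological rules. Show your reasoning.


Apply comparative formation (add -er): 'rich' -> 'richer'.

richer


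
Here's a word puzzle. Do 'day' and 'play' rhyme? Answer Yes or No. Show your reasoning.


Rime (stressed vowel + following sounds) of 'day': -ay = /eɪ/
Rime of 'play': -ay = /eɪ/
/eɪ/ and /eɪ/ are the same ending sound, so the words rhyme.

Yes


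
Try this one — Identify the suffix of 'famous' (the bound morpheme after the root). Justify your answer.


The word 'famous' = 'fame' (root) + '-ous' (suffix). The suffix is '-ous'.

ous


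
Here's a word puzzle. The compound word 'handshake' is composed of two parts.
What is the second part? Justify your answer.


Split 'handshake' into 'hand' + 'shake'. The second part is 'shake'.

shake


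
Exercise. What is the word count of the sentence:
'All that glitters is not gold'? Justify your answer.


Split into words: All | that | glitters | is | not | gold = 6 words.

6


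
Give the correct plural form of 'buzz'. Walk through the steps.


Apply rule: Add -es (sibilant/fricative ending). 'buzz' becomes 'buzzes'.

buzzes


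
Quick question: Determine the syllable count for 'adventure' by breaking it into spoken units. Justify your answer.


Break 'adventure' into syllables: ad-ven-ture -> ad | ven | ture = 3 syllables

3 syllables


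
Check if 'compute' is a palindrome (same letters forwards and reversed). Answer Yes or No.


Forward: 'compute'
Reversed: 'etupmoc'
They differ.

No


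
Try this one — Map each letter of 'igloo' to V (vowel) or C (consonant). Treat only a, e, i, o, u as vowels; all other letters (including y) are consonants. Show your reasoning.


Letter mapping: i = V, g = C, l = C, o = V, o = V.

VCCVV


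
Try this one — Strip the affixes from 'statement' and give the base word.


Remove suffix '-ment' from 'statement' to get root 'state'.

state


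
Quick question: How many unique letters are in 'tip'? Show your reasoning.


Unique letters in 'tip': {i, p, t} = 3 distinct letters.

3


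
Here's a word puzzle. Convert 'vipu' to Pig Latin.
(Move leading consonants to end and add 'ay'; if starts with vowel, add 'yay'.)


'vipu': move consonant cluster 'v' to end and add 'ay': 'ipuvay'.

ipuvay


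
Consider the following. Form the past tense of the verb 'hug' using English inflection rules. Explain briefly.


Apply rule: Double final consonant and add -ed. 'hug' becomes 'hugged'.

hugged


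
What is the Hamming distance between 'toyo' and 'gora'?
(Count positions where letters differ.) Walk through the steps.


Alignment:
Position 1: 't' vs 'g' = DIFFER
Position 2: 'o' vs 'o' = match
Position 3: 'y' vs 'r' = DIFFER
Position 4: 'o' vs 'a' = DIFFER
Total differences: 3

3


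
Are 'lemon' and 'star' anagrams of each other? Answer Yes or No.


Sorted letters of 'lemon': 'elmno'
Sorted letters of 'star': 'arst'
They do not match.

No


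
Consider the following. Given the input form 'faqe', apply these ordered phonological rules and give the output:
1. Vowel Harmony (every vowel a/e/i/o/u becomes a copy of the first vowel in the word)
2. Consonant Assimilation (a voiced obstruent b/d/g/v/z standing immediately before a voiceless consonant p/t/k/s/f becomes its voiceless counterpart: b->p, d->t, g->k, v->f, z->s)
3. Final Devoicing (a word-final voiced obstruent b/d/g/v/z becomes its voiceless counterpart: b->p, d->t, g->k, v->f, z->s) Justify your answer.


Starting form: 'faqe'
Rule 1: Vowel Harmony: all vowels become 'a' (matching first vowel). 'faqe' -> 'faqa'
Rule 2: Consonant Assimilation: no voiced obstruent (b/d/g/v/z) stands immediately before a voiceless consonant (p/t/k/s/f). No change.
Rule 3: Final Devoicing: the word ends in the vowel 'a', not a consonant. No change.
Final form: 'faqa'

faqa


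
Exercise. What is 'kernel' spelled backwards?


Reverse 'kernel' character by character: 'lenrek'.

lenrek


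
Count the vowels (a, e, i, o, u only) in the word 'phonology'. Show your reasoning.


Vowels in 'phonology': o, o, o = 3 vowels.

3


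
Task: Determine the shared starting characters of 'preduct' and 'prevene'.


Compare from the start: 3 characters match: 'pre'. Mismatch at position 4: 'd' vs 'v'.

pre


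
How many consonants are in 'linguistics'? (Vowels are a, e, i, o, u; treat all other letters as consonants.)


Consonants in 'linguistics': l, n, g, s, t, c, s = 7 consonants.

7


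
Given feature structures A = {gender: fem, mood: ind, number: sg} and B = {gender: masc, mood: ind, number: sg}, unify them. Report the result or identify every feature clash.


Compare features:
gender: A=fem vs B=masc -> CLASH
mood: A=ind vs B=ind -> unified: ind
number: A=sg vs B=sg -> unified: sg
Clash detected on feature 'gender' (fem vs masc); unification fails.

CLASH on 'gender' (fem vs masc)


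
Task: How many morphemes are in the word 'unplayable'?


Decomposition: un- (prefix) + play (root) + -able (suffix) = 3 morpheme(s)

3 morphemes


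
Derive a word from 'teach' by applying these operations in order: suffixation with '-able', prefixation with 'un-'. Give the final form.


Step 1: Add suffix '-able' to 'teach' = 'teachable'
Step 2: Add prefix 'un-' to 'teachable' = 'unteachable'

unteachable


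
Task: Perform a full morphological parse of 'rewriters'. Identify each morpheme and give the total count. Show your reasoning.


Step 1: Identify prefix: 're' (meaning: again)
Step 2: Identify root: 'write'
Step 3: Identify suffix(es): 'er, s'
Decomposition: re- (prefix: again) + write (root) + -er (suffix: one who) + -s (plural)
Total morphemes: 4

4 morphemes (re- (prefix: again) + write (root) + -er (suffix: one who) + -s (plural))


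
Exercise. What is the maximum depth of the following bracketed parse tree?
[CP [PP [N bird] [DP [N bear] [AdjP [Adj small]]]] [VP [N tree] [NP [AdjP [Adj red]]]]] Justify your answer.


Count bracket nesting levels:
'[' at pos 0: depth = 1
'[' at pos 4: depth = 2
'[' at pos 8: depth = 3
'[' at pos 17: depth = 3
'[' at pos 21: depth = 4
'[' at pos 30: depth = 4
'[' at pos 36: depth = 5
'[' at pos 51: depth = 2
'[' at pos 55: depth = 3
'[' at pos 64: depth = 3
'[' at pos 68: depth = 4
'[' at pos 74: depth = 5
Maximum depth reached: 5

5


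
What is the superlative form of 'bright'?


Apply superlative formation (add -est): 'bright' -> 'brightest'.

brightest


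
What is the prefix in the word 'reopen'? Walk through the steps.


The word 'reopen' = 're' (prefix) + 'open' (root). The prefix is 're'.

re


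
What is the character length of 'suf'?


Spell out 'suf' and number each letter: s(1), u(2), f(3). Total: 3 letters.

3


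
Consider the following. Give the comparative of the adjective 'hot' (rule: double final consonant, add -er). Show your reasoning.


Apply comparative formation (double final consonant, add -er): 'hot' -> 'hotter'.

hotter


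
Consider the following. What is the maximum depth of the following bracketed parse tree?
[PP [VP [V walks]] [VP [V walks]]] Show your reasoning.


Count bracket nesting levels:
'[' at pos 0: depth = 1
'[' at pos 4: depth = 2
'[' at pos 8: depth = 3
'[' at pos 19: depth = 2
'[' at pos 23: depth = 3
Maximum depth reached: 3

3


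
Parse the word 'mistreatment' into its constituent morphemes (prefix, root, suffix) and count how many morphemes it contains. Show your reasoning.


Step 1: Identify prefix: 'mis' (meaning: wrongly)
Step 2: Identify root: 'treat'
Step 3: Identify suffix(es): 'ment'
Decomposition: mis- (prefix: wrongly) + treat (root) + -ment (suffix: action/result)
Total morphemes: 3

3 morphemes (mis- (prefix: wrongly) + treat (root) + -ment (suffix: action/result))


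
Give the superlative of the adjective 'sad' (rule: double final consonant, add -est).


Apply superlative formation (double final consonant, add -est): 'sad' -> 'saddest'.

saddest


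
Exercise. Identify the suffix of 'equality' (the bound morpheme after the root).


The word 'equality' = 'equal' (root) + '-ity' (suffix). The suffix is '-ity'.

ity


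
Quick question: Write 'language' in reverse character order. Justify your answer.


Reverse 'language' character by character: 'egaugnal'.

egaugnal


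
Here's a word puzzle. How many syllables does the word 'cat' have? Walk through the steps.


Break 'cat' into syllables: cat -> cat = 1 syllable

1 syllable


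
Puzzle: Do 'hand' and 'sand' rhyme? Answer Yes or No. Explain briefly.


Rime (stressed vowel + following sounds) of 'hand': -and = /ænd/
Rime of 'sand': -and = /ænd/
/ænd/ and /ænd/ are the same ending sound, so the words rhyme.

Yes


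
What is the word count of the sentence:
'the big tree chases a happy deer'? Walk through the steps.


Split into words: the | big | tree | chases | a | happy | deer = 7 words.

7


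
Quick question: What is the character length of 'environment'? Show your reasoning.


Spell out 'environment' and number each letter: e(1), n(2), v(3), i(4), r(5), o(6), n(7), m(8), e(9), n(10), t(11). Total: 11 letters.

11


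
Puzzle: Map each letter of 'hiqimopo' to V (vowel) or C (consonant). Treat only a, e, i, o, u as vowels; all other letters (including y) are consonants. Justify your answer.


Letter mapping: h = C, i = V, q = C, i = V, m = C, o = V, p = C, o = V.

CVCVCVCV


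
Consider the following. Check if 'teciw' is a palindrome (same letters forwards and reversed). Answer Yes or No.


Forward: 'teciw'
Reversed: 'wicet'
They differ.

No


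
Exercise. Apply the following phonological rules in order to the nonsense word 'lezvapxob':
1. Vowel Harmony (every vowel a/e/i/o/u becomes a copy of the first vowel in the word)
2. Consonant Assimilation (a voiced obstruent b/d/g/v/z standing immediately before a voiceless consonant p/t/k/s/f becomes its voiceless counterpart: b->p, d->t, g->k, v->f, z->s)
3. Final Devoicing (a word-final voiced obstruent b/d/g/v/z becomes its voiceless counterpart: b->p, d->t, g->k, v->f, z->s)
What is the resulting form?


Starting form: 'lezvapxob'
Rule 1: Vowel Harmony: all vowels become 'e' (matching first vowel). 'lezvapxob' -> 'lezvepxeb'
Rule 2: Consonant Assimilation: no voiced obstruent (b/d/g/v/z) stands immediately before a voiceless consonant (p/t/k/s/f). No change.
Rule 3: Final Devoicing: word-final voiced obstruent 'b' becomes voiceless 'p'. 'lezvepxeb' -> 'lezvepxep'
Final form: 'lezvepxep'

lezvepxep


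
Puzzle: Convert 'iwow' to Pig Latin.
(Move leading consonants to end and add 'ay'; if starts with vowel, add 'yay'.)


'iwow' starts with a vowel, so add 'yay': 'iwowyay'.

iwowyay


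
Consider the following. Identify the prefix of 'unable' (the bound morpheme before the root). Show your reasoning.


The word 'unable' = 'un' (prefix) + 'able' (root). The prefix is 'un'.

un


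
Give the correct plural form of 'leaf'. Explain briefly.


Apply rule: Change -f to -ves. 'leaf' becomes 'leaves'.

leaves


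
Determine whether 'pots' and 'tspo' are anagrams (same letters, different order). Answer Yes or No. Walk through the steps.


Sorted letters of 'pots': 'opst'
Sorted letters of 'tspo': 'opst'
They match.

Yes


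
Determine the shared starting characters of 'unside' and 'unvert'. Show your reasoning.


Compare from the start: 2 characters match: 'un'. Mismatch at position 3: 's' vs 'v'.

un


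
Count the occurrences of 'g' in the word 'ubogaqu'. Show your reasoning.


Letter 'g' in 'ubogaqu': found at position(s) 4 = 1 occurrence(s).

1


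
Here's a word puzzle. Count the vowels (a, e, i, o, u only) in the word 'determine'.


Vowels in 'determine': e, e, i, e = 4 vowels.

4


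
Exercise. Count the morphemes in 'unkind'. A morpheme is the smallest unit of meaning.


Decomposition: un- (prefix) + kind (root) = 2 morpheme(s)

2 morphemes


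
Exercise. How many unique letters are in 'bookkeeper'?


Unique letters in 'bookkeeper': {b, e, k, o, p, r} = 6 distinct letters.

6


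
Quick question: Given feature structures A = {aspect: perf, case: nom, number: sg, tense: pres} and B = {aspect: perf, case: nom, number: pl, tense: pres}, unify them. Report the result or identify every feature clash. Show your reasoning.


Compare features:
aspect: A=perf vs B=perf -> unified: perf
case: A=nom vs B=nom -> unified: nom
number: A=sg vs B=pl -> CLASH
tense: A=pres vs B=pres -> unified: pres
Clash detected on feature 'number' (sg vs pl); unification fails.

CLASH on 'number' (sg vs pl)


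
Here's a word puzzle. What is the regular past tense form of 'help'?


Apply rule: Add -ed. 'help' becomes 'helped'.

helped


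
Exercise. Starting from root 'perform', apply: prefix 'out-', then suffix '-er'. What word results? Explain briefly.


Step 1: Add prefix 'out-' to 'perform' = 'outperform'
Step 2: Add suffix '-er' to 'outperform' = 'outperformer'

outperformer


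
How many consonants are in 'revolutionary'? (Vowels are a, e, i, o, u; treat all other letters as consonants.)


Consonants in 'revolutionary': r, v, l, t, n, r, y = 7 consonants.

7


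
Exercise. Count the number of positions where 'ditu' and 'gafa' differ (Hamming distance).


Alignment:
Position 1: 'd' vs 'g' = DIFFER
Position 2: 'i' vs 'a' = DIFFER
Position 3: 't' vs 'f' = DIFFER
Position 4: 'u' vs 'a' = DIFFER
Total differences: 4

4


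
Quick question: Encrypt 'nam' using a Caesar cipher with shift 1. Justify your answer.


Shift each letter by 1: n -> o, a -> b, m -> n. Result: 'obn'.

obn


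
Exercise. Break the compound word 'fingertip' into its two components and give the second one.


Split 'fingertip' into 'finger' + 'tip'. The second part is 'tip'.

tip


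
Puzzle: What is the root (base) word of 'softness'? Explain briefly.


Remove suffix '-ness' from 'softness' to get root 'soft'.

soft


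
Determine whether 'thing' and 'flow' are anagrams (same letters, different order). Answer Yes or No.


Sorted letters of 'thing': 'ghint'
Sorted letters of 'flow': 'flow'
They do not match.

No


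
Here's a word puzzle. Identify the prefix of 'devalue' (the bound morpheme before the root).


The word 'devalue' = 'de' (prefix) + 'value' (root). The prefix is 'de'.

de


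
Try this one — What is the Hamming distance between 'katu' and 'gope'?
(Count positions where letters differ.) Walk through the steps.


Alignment:
Position 1: 'k' vs 'g' = DIFFER
Position 2: 'a' vs 'o' = DIFFER
Position 3: 't' vs 'p' = DIFFER
Position 4: 'u' vs 'e' = DIFFER
Total differences: 4

4


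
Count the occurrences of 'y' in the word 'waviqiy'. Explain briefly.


Letter 'y' in 'waviqiy': found at position(s) 7 = 1 occurrence(s).

1


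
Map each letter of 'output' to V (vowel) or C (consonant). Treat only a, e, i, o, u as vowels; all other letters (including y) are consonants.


Letter mapping: o = V, u = V, t = C, p = C, u = V, t = C.

VVCCVC


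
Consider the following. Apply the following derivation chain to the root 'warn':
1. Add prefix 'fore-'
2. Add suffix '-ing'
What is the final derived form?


Step 1: Add prefix 'fore-' to 'warn' = 'forewarn'
Step 2: Add suffix '-ing' to 'forewarn' = 'forewarning'

forewarning


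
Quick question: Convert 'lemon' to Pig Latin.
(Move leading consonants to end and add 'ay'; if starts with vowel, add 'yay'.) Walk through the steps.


'lemon': move consonant cluster 'l' to end and add 'ay': 'emonlay'.

emonlay


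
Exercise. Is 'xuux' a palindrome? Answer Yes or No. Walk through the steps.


Forward: 'xuux'
Reversed: 'xuux'
They are identical.

Yes


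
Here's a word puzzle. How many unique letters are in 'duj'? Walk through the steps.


Unique letters in 'duj': {d, j, u} = 3 distinct letters.

3


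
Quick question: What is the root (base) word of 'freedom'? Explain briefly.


Remove suffix '-dom' from 'freedom' to get root 'free'.

free


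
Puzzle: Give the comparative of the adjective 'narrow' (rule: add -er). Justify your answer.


Apply comparative formation (add -er): 'narrow' -> 'narrower'.

narrower


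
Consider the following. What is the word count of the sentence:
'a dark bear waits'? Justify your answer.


Split into words: a | dark | bear | waits = 4 words.

4


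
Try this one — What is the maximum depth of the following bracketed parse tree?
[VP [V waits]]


Count bracket nesting levels:
'[' at pos 0: depth = 1
'[' at pos 4: depth = 2
Maximum depth reached: 2

2


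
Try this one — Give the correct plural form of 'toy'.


Apply rule: Add -s. 'toy' becomes 'toys'.

toys


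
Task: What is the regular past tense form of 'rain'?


Apply rule: Add -ed. 'rain' becomes 'rained'.

rained


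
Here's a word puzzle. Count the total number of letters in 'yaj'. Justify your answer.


Spell out 'yaj' and number each letter: y(1), a(2), j(3). Total: 3 letters.

3


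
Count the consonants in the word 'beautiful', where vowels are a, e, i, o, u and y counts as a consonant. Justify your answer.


Consonants in 'beautiful': b, t, f, l = 4 consonants.

4


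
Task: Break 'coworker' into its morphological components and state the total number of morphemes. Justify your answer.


Step 1: Identify prefix: 'co' (meaning: together)
Step 2: Identify root: 'work'
Step 3: Identify suffix(es): 'er'
Decomposition: co- (prefix: together) + work (root) + -er (suffix: one who)
Total morphemes: 3

3 morphemes (co- (prefix: together) + work (root) + -er (suffix: one who))


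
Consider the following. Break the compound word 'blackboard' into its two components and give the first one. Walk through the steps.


Split 'blackboard' into 'black' + 'board'. The first part is 'black'.

black


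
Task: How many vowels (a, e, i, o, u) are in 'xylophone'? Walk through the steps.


Vowels in 'xylophone': o, o, e = 3 vowels.

3


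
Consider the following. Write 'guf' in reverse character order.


Reverse 'guf' character by character: 'fug'.

fug


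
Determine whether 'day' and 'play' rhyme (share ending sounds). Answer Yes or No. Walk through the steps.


Rime (stressed vowel + following sounds) of 'day': -ay = /eɪ/
Rime of 'play': -ay = /eɪ/
/eɪ/ and /eɪ/ are the same ending sound, so the words rhyme.

Yes


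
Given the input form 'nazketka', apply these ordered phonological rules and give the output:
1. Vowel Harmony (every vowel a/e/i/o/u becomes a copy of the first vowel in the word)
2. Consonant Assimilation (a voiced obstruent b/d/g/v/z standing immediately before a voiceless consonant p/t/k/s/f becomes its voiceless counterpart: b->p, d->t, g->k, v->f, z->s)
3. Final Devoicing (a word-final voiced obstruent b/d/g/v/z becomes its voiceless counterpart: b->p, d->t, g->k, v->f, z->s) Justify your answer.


Starting form: 'nazketka'
Rule 1: Vowel Harmony: all vowels become 'a' (matching first vowel). 'nazketka' -> 'nazkatka'
Rule 2: Consonant Assimilation: voiced obstruent before voiceless consonant becomes voiceless ('zk' -> 'sk'). 'nazkatka' -> 'naskatka'
Rule 3: Final Devoicing: the word ends in the vowel 'a', not a consonant. No change.
Final form: 'naskatka'

naskatka


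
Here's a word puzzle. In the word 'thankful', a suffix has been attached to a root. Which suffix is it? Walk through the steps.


The word 'thankful' = 'thank' (root) + '-ful' (suffix). The suffix is '-ful'.

ful


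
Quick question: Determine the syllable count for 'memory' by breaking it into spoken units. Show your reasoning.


Break 'memory' into syllables: mem-o-ry -> mem | o | ry = 3 syllables

3 syllables


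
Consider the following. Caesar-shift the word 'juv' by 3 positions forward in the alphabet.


Shift each letter by 3: j -> m, u -> x, v -> y. Result: 'mxy'.

mxy


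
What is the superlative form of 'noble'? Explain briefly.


Apply superlative formation (ends in e: add -st): 'noble' -> 'noblest'.

noblest


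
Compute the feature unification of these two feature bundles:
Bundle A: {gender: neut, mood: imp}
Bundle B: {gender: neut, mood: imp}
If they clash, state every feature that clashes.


Compare features:
gender: A=neut vs B=neut -> unified: neut
mood: A=imp vs B=imp -> unified: imp
No clashes found.

Unified: {gender: neut, mood: imp}


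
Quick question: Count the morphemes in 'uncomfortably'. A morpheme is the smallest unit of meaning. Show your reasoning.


Decomposition: un- (prefix) + comfort (root) + -able (suffix) + -ly (suffix) = 4 morpheme(s)

4 morphemes


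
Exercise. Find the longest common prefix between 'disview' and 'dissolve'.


Compare from the start: 3 characters match: 'dis'. Mismatch at position 4: 'v' vs 's'.

dis


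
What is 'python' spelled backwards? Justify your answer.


Reverse 'python' character by character: 'nohtyp'.

nohtyp


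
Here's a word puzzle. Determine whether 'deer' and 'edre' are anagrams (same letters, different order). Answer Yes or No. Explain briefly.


Sorted letters of 'deer': 'deer'
Sorted letters of 'edre': 'deer'
They match.

Yes


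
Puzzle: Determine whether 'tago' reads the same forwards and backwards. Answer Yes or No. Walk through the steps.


Forward: 'tago'
Reversed: 'ogat'
They differ.

No


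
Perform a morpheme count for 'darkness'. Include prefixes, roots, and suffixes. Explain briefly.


Decomposition: dark (root) + -ness (suffix) = 2 morpheme(s)

2 morphemes


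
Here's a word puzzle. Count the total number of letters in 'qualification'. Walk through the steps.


Spell out 'qualification' and number each letter: q(1), u(2), a(3), l(4), i(5), f(6), i(7), c(8), a(9), t(10), i(11), o(12), n(13). Total: 13 letters.

13


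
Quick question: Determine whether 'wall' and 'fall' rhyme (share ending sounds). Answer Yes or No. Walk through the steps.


Rime (stressed vowel + following sounds) of 'wall': -all = /ɔːl/
Rime of 'fall': -all = /ɔːl/
/ɔːl/ and /ɔːl/ are the same ending sound, so the words rhyme.

Yes


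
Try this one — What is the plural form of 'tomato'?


Apply rule: Add -es (consonant + o). 'tomato' becomes 'tomatoes'.

tomatoes


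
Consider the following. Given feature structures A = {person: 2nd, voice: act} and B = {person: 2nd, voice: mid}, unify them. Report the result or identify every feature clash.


Compare features:
person: A=2nd vs B=2nd -> unified: 2nd
voice: A=act vs B=mid -> CLASH
Clash detected on feature 'voice' (act vs mid); unification fails.

CLASH on 'voice' (act vs mid)


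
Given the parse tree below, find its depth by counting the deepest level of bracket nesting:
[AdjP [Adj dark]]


Count bracket nesting levels:
'[' at pos 0: depth = 1
'[' at pos 6: depth = 2
Maximum depth reached: 2

2


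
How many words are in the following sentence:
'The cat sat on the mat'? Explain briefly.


Split into words: The | cat | sat | on | the | mat = 6 words.

6


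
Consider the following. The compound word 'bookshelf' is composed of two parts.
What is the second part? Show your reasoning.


Split 'bookshelf' into 'book' + 'shelf'. The second part is 'shelf'.

shelf


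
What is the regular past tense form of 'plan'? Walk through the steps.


Apply rule: Double final consonant and add -ed. 'plan' becomes 'planned'.

planned


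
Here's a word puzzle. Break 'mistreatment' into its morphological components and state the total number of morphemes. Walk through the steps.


Step 1: Identify prefix: 'mis' (meaning: wrongly)
Step 2: Identify root: 'treat'
Step 3: Identify suffix(es): 'ment'
Decomposition: mis- (prefix: wrongly) + treat (root) + -ment (suffix: action/result)
Total morphemes: 3

3 morphemes (mis- (prefix: wrongly) + treat (root) + -ment (suffix: action/result))


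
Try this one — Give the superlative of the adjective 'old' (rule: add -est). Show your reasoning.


Apply superlative formation (add -est): 'old' -> 'oldest'.

oldest


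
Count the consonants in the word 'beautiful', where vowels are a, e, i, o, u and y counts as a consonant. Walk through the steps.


Consonants in 'beautiful': b, t, f, l = 4 consonants.

4


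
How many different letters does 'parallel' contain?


Unique letters in 'parallel': {a, e, l, p, r} = 5 distinct letters.

5


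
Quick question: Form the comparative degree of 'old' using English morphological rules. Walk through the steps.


Apply comparative formation (add -er): 'old' -> 'older'.

older


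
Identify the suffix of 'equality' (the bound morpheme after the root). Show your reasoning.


The word 'equality' = 'equal' (root) + '-ity' (suffix). The suffix is '-ity'.

ity


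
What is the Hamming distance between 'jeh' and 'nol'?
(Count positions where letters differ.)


Alignment:
Position 1: 'j' vs 'n' = DIFFER
Position 2: 'e' vs 'o' = DIFFER
Position 3: 'h' vs 'l' = DIFFER
Total differences: 3

3


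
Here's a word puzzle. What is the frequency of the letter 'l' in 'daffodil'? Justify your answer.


Letter 'l' in 'daffodil': found at position(s) 8 = 1 occurrence(s).

1


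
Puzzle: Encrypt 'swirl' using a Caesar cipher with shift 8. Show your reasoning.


Shift each letter by 8: s -> a, w -> e, i -> q, r -> z, l -> t. Result: 'aeqzt'.

aeqzt


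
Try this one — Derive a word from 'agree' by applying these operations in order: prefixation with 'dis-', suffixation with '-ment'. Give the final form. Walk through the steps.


Step 1: Add prefix 'dis-' to 'agree' = 'disagree'
Step 2: Add suffix '-ment' to 'disagree' = 'disagreement'

disagreement


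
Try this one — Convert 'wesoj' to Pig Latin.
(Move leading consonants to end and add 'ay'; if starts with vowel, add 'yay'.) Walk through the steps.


'wesoj': move consonant cluster 'w' to end and add 'ay': 'esojway'.

esojway


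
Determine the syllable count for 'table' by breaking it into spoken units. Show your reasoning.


Break 'table' into syllables: ta-ble -> ta | ble = 2 syllables

2 syllables


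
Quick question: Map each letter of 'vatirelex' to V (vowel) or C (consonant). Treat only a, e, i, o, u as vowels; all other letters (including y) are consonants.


Letter mapping: v = C, a = V, t = C, i = V, r = C, e = V, l = C, e = V, x = C.

CVCVCVCVC


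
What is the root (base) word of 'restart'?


Remove prefix 're' from 'restart' to get root 'start'.

start


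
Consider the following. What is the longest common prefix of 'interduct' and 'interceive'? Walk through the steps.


Compare from the start: 5 characters match: 'inter'. Mismatch at position 6: 'd' vs 'c'.

inter


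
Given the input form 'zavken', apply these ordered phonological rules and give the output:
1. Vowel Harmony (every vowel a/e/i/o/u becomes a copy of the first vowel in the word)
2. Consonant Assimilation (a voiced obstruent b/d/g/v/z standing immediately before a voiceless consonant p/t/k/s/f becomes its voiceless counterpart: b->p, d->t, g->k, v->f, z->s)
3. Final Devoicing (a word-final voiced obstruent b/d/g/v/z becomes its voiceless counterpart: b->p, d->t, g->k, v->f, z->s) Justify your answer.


Starting form: 'zavken'
Rule 1: Vowel Harmony: all vowels become 'a' (matching first vowel). 'zavken' -> 'zavkan'
Rule 2: Consonant Assimilation: voiced obstruent before voiceless consonant becomes voiceless ('vk' -> 'fk'). 'zavkan' -> 'zafkan'
Rule 3: Final Devoicing: final consonant 'n' is not one of the voiced obstruents b/d/g/v/z. No change.
Final form: 'zafkan'

zafkan


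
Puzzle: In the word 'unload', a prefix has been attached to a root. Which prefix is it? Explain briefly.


The word 'unload' = 'un' (prefix) + 'load' (root). The prefix is 'un'.

un


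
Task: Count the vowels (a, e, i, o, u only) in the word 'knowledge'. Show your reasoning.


Vowels in 'knowledge': o, e, e = 3 vowels.

3


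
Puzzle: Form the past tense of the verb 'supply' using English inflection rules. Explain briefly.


Apply rule: Change -y to -ied. 'supply' becomes 'supplied'.

supplied


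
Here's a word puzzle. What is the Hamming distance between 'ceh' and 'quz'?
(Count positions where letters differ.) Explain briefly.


Alignment:
Position 1: 'c' vs 'q' = DIFFER
Position 2: 'e' vs 'u' = DIFFER
Position 3: 'h' vs 'z' = DIFFER
Total differences: 3

3


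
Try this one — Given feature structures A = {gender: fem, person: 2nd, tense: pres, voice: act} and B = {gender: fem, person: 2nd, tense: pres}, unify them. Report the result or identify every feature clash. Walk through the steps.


Compare features:
gender: A=fem vs B=fem -> unified: fem
person: A=2nd vs B=2nd -> unified: 2nd
tense: A=pres vs B=pres -> unified: pres
voice: A=act vs B=_ -> unified: act
No clashes found.

Unified: {gender: fem, person: 2nd, tense: pres, voice: act}


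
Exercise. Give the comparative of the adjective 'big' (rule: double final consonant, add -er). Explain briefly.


Apply comparative formation (double final consonant, add -er): 'big' -> 'bigger'.

bigger


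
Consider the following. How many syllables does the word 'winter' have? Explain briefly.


Break 'winter' into syllables: win-ter -> win | ter = 2 syllables

2 syllables


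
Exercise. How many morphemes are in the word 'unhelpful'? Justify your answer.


Decomposition: un- (prefix) + help (root) + -ful (suffix) = 3 morpheme(s)

3 morphemes


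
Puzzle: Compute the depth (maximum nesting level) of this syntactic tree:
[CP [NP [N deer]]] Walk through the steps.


Count bracket nesting levels:
'[' at pos 0: depth = 1
'[' at pos 4: depth = 2
'[' at pos 8: depth = 3
Maximum depth reached: 3

3


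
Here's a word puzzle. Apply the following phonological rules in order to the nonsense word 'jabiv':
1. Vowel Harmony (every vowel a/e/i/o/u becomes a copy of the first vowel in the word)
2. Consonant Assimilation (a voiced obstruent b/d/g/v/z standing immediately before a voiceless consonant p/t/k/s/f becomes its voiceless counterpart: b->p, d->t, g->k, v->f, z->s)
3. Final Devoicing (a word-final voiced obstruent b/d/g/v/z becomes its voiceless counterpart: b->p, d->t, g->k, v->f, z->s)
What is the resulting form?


Starting form: 'jabiv'
Rule 1: Vowel Harmony: all vowels become 'a' (matching first vowel). 'jabiv' -> 'jabav'
Rule 2: Consonant Assimilation: no voiced obstruent (b/d/g/v/z) stands immediately before a voiceless consonant (p/t/k/s/f). No change.
Rule 3: Final Devoicing: word-final voiced obstruent 'v' becomes voiceless 'f'. 'jabav' -> 'jabaf'
Final form: 'jabaf'

jabaf
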